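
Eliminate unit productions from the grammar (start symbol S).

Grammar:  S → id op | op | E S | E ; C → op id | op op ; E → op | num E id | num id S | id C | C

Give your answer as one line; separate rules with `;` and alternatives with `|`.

Unit pairs: E ⇒* {C}; S ⇒* {C, E}.
For each unit pair (A, B), copy every non-unit production of B to A, then drop all unit productions.

S → op | num E id | num id S | id C | op id | op op | id op | E S; C → op id | op op; E → op | num E id | num id S | id C | op id | op op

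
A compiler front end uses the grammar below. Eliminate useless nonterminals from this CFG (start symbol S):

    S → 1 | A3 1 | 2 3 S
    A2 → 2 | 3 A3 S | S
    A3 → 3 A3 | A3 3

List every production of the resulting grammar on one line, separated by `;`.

S → 1 | 2 3 S

Generating nonterminals: {A2, S}.
Reachable from S after that: {S}.
Removed useless symbols: {A2, A3} and every production mentioning them.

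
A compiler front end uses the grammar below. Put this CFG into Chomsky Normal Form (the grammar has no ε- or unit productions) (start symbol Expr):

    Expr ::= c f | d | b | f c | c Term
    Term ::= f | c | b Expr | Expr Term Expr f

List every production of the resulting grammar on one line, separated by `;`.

Introduce a nonterminal for each terminal appearing in a rule of length ≥ 2: X1 → c, X2 → f, X3 → b.
Binarize each right-hand side of length ≥ 3 by chaining fresh nonterminals (Y1, Y2, …): affected rules were Term → Expr Term Expr X2.

Expr ::= X1 X2 | d | b | X2 X1 | X1 Term; Term ::= f | c | X3 Expr | Expr Y1; X1 ::= c; X2 ::= f; X3 ::= b; Y1 ::= Term Y2; Y2 ::= Expr X2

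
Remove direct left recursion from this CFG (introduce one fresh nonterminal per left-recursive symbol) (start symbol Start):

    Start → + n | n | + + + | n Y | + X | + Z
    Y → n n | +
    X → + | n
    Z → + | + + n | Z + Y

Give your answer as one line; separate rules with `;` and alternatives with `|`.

Start → + n | n | + + + | n Y | + X | + Z; Y → n n | +; X → + | n; Z → + Z1 | + + n Z1; Z1 → + Y Z1 | ε

Directly left-recursive nonterminal: Z.
For Z: α = {+ Y}, β = {+, + + n}. Rewrite as Z → β Z1 and Z1 → α Z1 | ε.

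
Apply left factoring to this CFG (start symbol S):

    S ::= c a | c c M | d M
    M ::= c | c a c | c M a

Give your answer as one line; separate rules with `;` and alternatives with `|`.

S ::= d M | c S'; M ::= c M'; S' ::= a | c M; M' ::= ε | a c | M a

S has alternatives sharing prefix 'c': factor to S → c S' with S' → a | c M.
M has alternatives sharing prefix 'c': factor to M → c M' with M' → ε | a c | M a.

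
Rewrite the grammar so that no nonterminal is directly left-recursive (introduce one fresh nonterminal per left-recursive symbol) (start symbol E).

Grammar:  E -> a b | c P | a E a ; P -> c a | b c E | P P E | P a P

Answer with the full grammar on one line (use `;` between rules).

P is directly left-recursive.
For P: α = {P E, a P}, β = {c a, b c E}. Rewrite as P → β P' and P' → α P' | ε.

E -> a b | c P | a E a; P -> c a P' | b c E P'; P' -> P E P' | a P P' | ε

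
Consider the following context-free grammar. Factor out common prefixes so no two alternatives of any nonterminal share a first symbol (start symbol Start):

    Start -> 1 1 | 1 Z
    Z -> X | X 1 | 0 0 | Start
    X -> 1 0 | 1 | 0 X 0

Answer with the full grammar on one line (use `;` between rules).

Start has alternatives sharing prefix '1': factor to Start → 1 Start1 with Start1 → 1 | Z.
Z has alternatives sharing prefix 'X': factor to Z → X Z1 with Z1 → ε | 1.
X has alternatives sharing prefix '1': factor to X → 1 X1 with X1 → 0 | ε.

Start -> 1 Start1; Z -> 0 0 | Start | X Z1; X -> 0 X 0 | 1 X1; Start1 -> 1 | Z; Z1 -> epsilon | 1; X1 -> 0 | epsilon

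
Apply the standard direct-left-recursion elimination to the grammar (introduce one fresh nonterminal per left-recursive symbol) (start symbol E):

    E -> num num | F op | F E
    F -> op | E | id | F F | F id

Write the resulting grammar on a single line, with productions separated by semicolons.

F is directly left-recursive.
For F: α = {F, id}, β = {op, E, id}. Rewrite as F → β F' and F' → α F' | ε.

E -> num num | F op | F E; F -> op F' | E F' | id F'; F' -> F F' | id F' | ε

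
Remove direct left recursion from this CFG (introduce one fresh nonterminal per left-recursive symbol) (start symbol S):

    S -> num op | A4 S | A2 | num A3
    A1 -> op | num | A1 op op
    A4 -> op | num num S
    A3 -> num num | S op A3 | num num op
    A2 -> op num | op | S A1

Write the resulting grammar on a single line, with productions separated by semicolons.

Left recursion appears on A1.
For A1: α = {op op}, β = {op, num}. Rewrite as A1 → β A1' and A1' → α A1' | ε.

S -> num op | A4 S | A2 | num A3; A1 -> op A1' | num A1'; A4 -> op | num num S; A3 -> num num | S op A3 | num num op; A2 -> op num | op | S A1; A1' -> op op A1' | ε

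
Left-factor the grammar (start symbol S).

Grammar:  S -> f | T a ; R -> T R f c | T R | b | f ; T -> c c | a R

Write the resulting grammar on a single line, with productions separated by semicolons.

R has alternatives sharing prefix 'T R': factor to R → T R R' with R' → f c | ε.

S -> f | T a; R -> b | f | T R R'; T -> c c | a R; R' -> f c | epsilon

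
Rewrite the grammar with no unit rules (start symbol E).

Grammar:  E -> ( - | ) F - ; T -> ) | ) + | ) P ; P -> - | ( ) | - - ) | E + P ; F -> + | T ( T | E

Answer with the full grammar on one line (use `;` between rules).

E -> ( - | ) F -; T -> ) | ) + | ) P; P -> - | ( ) | - - ) | E + P; F -> ( - | ) F - | + | T ( T

Unit pairs: F ⇒* {E}.
For each unit pair (A, B), copy every non-unit production of B to A, then drop all unit productions.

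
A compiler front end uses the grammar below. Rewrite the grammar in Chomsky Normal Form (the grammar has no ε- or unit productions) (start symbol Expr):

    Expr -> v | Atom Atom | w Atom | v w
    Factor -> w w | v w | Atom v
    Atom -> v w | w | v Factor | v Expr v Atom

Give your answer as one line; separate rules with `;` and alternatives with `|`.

Introduce a nonterminal for each terminal appearing in a rule of length ≥ 2: X1 → w, X2 → v.
Binarize each right-hand side of length ≥ 3 by chaining fresh nonterminals (Y1, Y2, …): affected rules were Atom → X2 Expr X2 Atom.

Expr -> v | Atom Atom | X1 Atom | X2 X1; Factor -> X1 X1 | X2 X1 | Atom X2; Atom -> X2 X1 | w | X2 Factor | X2 Y1; X1 -> w; X2 -> v; Y1 -> Expr Y2; Y2 -> X2 Atom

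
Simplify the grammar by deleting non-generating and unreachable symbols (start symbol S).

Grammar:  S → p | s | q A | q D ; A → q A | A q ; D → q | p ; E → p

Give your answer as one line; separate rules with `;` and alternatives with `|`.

Generating nonterminals: {D, E, S}.
Reachable from S after that: {D, S}.
Removed useless symbols: {A, E} and every production mentioning them.

S → p | s | q D; D → q | p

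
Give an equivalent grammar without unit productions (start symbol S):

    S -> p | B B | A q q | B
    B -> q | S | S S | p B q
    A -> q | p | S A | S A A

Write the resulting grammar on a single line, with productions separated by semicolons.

S -> q | S S | p B q | p | B B | A q q; B -> q | S S | p B q | p | B B | A q q; A -> q | p | S A | S A A

Unit pairs: B ⇒* {S}; S ⇒* {B}.
For every A with A ⇒* B via unit rules, add B's non-unit alternatives to A; then delete every rule of the form X → Y.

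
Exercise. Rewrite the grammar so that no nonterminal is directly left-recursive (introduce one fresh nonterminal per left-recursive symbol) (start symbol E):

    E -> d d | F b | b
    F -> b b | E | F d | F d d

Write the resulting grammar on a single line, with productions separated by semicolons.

F is directly left-recursive.
For F: α = {d, d d}, β = {b b, E}. Rewrite as F → β F' and F' → α F' | ε.

E -> d d | F b | b; F -> b b F' | E F'; F' -> d F' | d d F' | ε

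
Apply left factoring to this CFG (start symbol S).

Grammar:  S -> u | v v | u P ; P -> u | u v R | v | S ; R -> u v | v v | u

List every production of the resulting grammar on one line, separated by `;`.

S has alternatives sharing prefix 'u': factor to S → u S' with S' → ε | P.
P has alternatives sharing prefix 'u': factor to P → u P' with P' → ε | v R.
R has alternatives sharing prefix 'u': factor to R → u R' with R' → v | ε.

S -> v v | u S'; P -> v | S | u P'; R -> v v | u R'; S' -> ε | P; P' -> ε | v R; R' -> v | ε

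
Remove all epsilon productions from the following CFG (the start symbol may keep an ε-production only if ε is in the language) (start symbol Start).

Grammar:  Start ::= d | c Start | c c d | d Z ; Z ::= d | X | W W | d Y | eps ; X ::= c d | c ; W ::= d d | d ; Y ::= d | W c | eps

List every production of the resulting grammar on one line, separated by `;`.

Nullable nonterminals: {Y, Z}.
ε ∉ L(G), so no ε-production is kept.

Start ::= d | c Start | c c d | d Z; Z ::= d | X | W W | d Y; X ::= c d | c; W ::= d d | d; Y ::= d | W c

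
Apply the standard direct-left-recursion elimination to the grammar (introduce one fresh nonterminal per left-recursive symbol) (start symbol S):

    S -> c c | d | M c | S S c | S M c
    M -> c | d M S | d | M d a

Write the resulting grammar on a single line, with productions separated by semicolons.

S, M are directly left-recursive.
For S: α = {S c, M c}, β = {c c, d, M c}. Rewrite as S → β S' and S' → α S' | ε.
For M: α = {d a}, β = {c, d M S, d}. Rewrite as M → β M' and M' → α M' | ε.

S -> c c S' | d S' | M c S'; M -> c M' | d M S M' | d M'; S' -> S c S' | M c S' | ε; M' -> d a M' | ε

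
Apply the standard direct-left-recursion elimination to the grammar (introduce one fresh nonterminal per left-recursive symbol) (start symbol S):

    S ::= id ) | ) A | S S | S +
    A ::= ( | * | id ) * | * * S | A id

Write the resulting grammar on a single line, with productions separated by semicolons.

Left recursion appears on S, A.
For S: α = {S, +}, β = {id ), ) A}. Rewrite as S → β S' and S' → α S' | ε.
For A: α = {id}, β = {(, *, id ) *, * * S}. Rewrite as A → β A' and A' → α A' | ε.

S ::= id ) S' | ) A S'; A ::= ( A' | * A' | id ) * A' | * * S A'; S' ::= S S' | + S' | eps; A' ::= id A' | eps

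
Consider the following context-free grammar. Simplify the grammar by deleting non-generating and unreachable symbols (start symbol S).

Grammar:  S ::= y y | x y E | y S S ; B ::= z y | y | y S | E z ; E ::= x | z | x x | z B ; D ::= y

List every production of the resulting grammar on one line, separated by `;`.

S ::= y y | x y E | y S S; B ::= z y | y | y S | E z; E ::= x | z | x x | z B

Generating nonterminals: {B, D, E, S}.
Reachable from S after that: {B, E, S}.
Removed useless symbols: {D} and every production mentioning them.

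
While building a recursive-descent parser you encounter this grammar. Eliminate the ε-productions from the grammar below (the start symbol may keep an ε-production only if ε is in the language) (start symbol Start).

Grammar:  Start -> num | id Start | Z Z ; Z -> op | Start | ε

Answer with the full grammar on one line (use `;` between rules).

Start -> num | id Start | id | Z Z | Z | ε; Z -> op | Start

Nullable nonterminals: {Start, Z}.
ε ∈ L(G) since Start is nullable, so keep Start → ε.
For each production, add variants omitting each subset of nullable occurrences: Start → id Start gives id Start | id. Start → Z Z gives Z Z | Z.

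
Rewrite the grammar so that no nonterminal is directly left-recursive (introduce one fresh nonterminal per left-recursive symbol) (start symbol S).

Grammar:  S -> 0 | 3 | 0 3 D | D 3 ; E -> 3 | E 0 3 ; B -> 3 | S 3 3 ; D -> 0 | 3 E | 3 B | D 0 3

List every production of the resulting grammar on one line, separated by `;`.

S -> 0 | 3 | 0 3 D | D 3; E -> 3 E'; B -> 3 | S 3 3; D -> 0 D' | 3 E D' | 3 B D'; E' -> 0 3 E' | ε; D' -> 0 3 D' | ε

Left recursion appears on E, D.
For E: α = {0 3}, β = {3}. Rewrite as E → β E' and E' → α E' | ε.
For D: α = {0 3}, β = {0, 3 E, 3 B}. Rewrite as D → β D' and D' → α D' | ε.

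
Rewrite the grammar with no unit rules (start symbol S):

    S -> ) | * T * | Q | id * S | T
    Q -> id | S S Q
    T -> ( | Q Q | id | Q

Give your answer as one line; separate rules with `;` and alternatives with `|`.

S -> ) | * T * | id * S | id | S S Q | ( | Q Q; Q -> id | S S Q; T -> id | S S Q | ( | Q Q

Unit pairs: S ⇒* {Q, T}; T ⇒* {Q}.
Replace each nonterminal's rules with the union of the non-unit rules of every nonterminal it unit-derives.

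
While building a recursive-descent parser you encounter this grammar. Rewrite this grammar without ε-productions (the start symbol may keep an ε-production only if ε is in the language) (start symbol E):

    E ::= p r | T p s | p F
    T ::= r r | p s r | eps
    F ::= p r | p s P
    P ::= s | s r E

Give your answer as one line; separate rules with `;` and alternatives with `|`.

The nullable symbols are {T}.
ε ∉ L(G), so no ε-production is kept.
For each production, add variants omitting each subset of nullable occurrences: E → T p s gives T p s | p s.

E ::= p r | T p s | p s | p F; T ::= r r | p s r; F ::= p r | p s P; P ::= s | s r E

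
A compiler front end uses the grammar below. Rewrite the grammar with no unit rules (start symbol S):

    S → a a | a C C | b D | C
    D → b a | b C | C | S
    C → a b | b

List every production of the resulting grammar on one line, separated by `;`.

Unit pairs: D ⇒* {C, S}; S ⇒* {C}.
For each unit pair (A, B), copy every non-unit production of B to A, then drop all unit productions.

S → a b | b | a a | a C C | b D; D → a a | a C C | b D | a b | b | b a | b C; C → a b | b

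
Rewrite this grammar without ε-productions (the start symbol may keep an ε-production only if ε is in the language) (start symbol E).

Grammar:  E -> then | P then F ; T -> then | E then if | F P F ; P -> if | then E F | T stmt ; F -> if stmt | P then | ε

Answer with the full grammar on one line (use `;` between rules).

E -> then | P then F | P then; T -> then | E then if | F P F | F P | P F | P; P -> if | then E F | then E | T stmt; F -> if stmt | P then

The nullable symbols are {F}.
ε ∉ L(G), so no ε-production is kept.
Add the nullable-subset variants: E → P then F gives P then F | P then. T → F P F gives F P F | F P | P F | P. P → then E F gives then E F | then E.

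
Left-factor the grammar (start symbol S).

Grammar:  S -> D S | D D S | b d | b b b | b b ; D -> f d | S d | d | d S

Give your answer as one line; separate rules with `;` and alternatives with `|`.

S has alternatives sharing prefix 'b': factor to S → b S' with S' → d | b b | b.
S has alternatives sharing prefix 'D': factor to S → D S'' with S'' → S | D S.
D has alternatives sharing prefix 'd': factor to D → d D' with D' → ε | S.
S' has alternatives sharing prefix 'b': factor to S' → b S''' with S''' → b | ε.

S -> b S' | D S''; D -> f d | S d | d D'; S' -> d | b S'''; S'' -> S | D S; D' -> ε | S; S''' -> b | ε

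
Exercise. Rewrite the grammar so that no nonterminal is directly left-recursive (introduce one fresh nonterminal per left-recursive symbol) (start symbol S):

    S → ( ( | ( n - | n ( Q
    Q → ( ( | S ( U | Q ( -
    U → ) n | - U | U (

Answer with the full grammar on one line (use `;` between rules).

Left recursion appears on Q, U.
For Q: α = {( -}, β = {( (, S ( U}. Rewrite as Q → β Q' and Q' → α Q' | ε.
For U: α = {(}, β = {) n, - U}. Rewrite as U → β U' and U' → α U' | ε.

S → ( ( | ( n - | n ( Q; Q → ( ( Q' | S ( U Q'; U → ) n U' | - U U'; Q' → ( - Q' | ε; U' → ( U' | ε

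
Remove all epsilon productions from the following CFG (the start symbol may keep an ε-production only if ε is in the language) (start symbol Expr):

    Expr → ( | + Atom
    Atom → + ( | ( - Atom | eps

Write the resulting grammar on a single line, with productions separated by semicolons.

The nullable symbols are {Atom}.
ε ∉ L(G), so no ε-production is kept.
Add the nullable-subset variants: Expr → + Atom gives + Atom | +. Atom → ( - Atom gives ( - Atom | ( -.

Expr → ( | + Atom | +; Atom → + ( | ( - Atom | ( -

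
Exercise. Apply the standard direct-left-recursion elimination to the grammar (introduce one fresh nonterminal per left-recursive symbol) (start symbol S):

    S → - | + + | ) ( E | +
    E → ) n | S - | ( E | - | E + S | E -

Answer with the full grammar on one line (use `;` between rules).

Left recursion appears on E.
For E: α = {+ S, -}, β = {) n, S -, ( E, -}. Rewrite as E → β E' and E' → α E' | ε.

S → - | + + | ) ( E | +; E → ) n E' | S - E' | ( E E' | - E'; E' → + S E' | - E' | ε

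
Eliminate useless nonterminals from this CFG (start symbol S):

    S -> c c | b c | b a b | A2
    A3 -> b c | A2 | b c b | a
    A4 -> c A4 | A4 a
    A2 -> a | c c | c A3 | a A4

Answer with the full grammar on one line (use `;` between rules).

S -> c c | b c | b a b | A2; A3 -> b c | A2 | b c b | a; A2 -> a | c c | c A3

Generating nonterminals: {A2, A3, S}.
Reachable from S after that: {A2, A3, S}.
Removed useless symbols: {A4} and every production mentioning them.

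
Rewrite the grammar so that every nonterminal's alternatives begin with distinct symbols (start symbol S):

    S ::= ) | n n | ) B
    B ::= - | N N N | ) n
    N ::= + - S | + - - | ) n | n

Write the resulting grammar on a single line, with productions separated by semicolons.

S has alternatives sharing prefix ')': factor to S → ) S' with S' → ε | B.
N has alternatives sharing prefix '+ -': factor to N → + - N' with N' → S | -.

S ::= n n | ) S'; B ::= - | N N N | ) n; N ::= ) n | n | + - N'; S' ::= eps | B; N' ::= S | -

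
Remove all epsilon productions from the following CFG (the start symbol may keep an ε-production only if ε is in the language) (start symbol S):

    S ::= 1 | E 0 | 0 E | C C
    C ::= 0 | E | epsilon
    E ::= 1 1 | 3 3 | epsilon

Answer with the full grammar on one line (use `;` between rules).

S ::= 1 | E 0 | 0 | 0 E | C C | C | epsilon; C ::= 0 | E; E ::= 1 1 | 3 3

Nullable set = {C, E, S}.
ε ∈ L(G) since S is nullable, so keep S → ε.
Add the nullable-subset variants: S → E 0 gives E 0 | 0. S → C C gives C C | C.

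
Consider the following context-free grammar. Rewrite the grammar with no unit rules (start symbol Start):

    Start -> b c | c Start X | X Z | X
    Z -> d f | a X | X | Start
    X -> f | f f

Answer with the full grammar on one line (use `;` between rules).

Unit pairs: Start ⇒* {X}; Z ⇒* {Start, X}.
Replace each nonterminal's rules with the union of the non-unit rules of every nonterminal it unit-derives.

Start -> b c | c Start X | X Z | f | f f; Z -> d f | a X | b c | c Start X | X Z | f | f f; X -> f | f f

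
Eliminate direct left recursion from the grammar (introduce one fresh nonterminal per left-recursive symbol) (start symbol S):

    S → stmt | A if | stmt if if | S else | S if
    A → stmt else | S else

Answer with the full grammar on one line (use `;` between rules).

Directly left-recursive nonterminal: S.
For S: α = {else, if}, β = {stmt, A if, stmt if if}. Rewrite as S → β S' and S' → α S' | ε.

S → stmt S' | A if S' | stmt if if S'; A → stmt else | S else; S' → else S' | if S' | ε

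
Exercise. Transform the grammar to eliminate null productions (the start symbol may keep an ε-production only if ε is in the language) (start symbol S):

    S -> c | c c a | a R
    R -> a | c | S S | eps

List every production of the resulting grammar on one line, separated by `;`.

S -> c | c c a | a R | a; R -> a | c | S S

The nullable symbols are {R}.
ε ∉ L(G), so no ε-production is kept.
Add the nullable-subset variants: S → a R gives a R | a.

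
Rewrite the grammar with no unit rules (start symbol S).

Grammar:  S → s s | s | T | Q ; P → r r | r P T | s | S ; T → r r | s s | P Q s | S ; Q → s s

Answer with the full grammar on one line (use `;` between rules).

S → s s | s | r r | P Q s; P → s s | s | r r | r P T | P Q s; T → s s | s | r r | P Q s; Q → s s

Unit pairs: P ⇒* {Q, S, T}; S ⇒* {Q, T}; T ⇒* {Q, S}.
Replace each nonterminal's rules with the union of the non-unit rules of every nonterminal it unit-derives.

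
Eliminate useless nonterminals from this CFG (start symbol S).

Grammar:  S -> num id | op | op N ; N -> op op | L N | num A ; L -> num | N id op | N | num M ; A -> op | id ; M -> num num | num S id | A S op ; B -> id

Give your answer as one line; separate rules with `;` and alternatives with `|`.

S -> num id | op | op N; N -> op op | L N | num A; L -> num | N id op | N | num M; A -> op | id; M -> num num | num S id | A S op

Generating nonterminals: {A, B, L, M, N, S}.
Reachable from S after that: {A, L, M, N, S}.
Removed useless symbols: {B} and every production mentioning them.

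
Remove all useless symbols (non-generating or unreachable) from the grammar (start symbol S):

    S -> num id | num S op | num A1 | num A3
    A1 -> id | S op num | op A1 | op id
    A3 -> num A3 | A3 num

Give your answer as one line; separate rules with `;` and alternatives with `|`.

Generating nonterminals: {A1, S}.
Reachable from S after that: {A1, S}.
Removed useless symbols: {A3} and every production mentioning them.

S -> num id | num S op | num A1; A1 -> id | S op num | op A1 | op id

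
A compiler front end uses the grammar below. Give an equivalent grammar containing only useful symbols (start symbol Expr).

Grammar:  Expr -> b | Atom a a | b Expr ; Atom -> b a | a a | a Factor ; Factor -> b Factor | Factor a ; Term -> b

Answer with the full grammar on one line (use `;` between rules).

Expr -> b | Atom a a | b Expr; Atom -> b a | a a

Generating nonterminals: {Atom, Expr, Term}.
Reachable from Expr after that: {Atom, Expr}.
Removed useless symbols: {Factor, Term} and every production mentioning them.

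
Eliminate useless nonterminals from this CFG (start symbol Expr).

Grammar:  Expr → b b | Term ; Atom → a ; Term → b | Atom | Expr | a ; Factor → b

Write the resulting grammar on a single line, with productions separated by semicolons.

Generating nonterminals: {Atom, Expr, Factor, Term}.
Reachable from Expr after that: {Atom, Expr, Term}.
Removed useless symbols: {Factor} and every production mentioning them.

Expr → b b | Term; Atom → a; Term → b | Atom | Expr | a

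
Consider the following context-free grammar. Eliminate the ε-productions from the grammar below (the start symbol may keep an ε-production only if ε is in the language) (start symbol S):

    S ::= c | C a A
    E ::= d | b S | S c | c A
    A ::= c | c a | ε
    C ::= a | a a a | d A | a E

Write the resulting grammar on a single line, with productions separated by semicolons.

Nullable nonterminals: {A}.
ε ∉ L(G), so no ε-production is kept.
Add the nullable-subset variants: S → C a A gives C a A | C a. E → c A gives c A | c. C → d A gives d A | d.

S ::= c | C a A | C a; E ::= d | b S | S c | c A | c; A ::= c | c a; C ::= a | a a a | d A | d | a E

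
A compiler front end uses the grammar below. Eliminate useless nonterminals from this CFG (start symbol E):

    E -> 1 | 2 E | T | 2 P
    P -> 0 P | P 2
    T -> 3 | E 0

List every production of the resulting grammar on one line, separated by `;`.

Generating nonterminals: {E, T}.
Reachable from E after that: {E, T}.
Removed useless symbols: {P} and every production mentioning them.

E -> 1 | 2 E | T; T -> 3 | E 0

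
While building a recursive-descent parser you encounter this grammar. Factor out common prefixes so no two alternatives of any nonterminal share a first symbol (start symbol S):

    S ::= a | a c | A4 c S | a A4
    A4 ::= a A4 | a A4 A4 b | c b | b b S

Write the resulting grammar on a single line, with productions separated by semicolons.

S ::= A4 c S | a S'; A4 ::= c b | b b S | a A4 A4'; S' ::= ε | c | A4; A4' ::= ε | A4 b

S has alternatives sharing prefix 'a': factor to S → a S' with S' → ε | c | A4.
A4 has alternatives sharing prefix 'a A4': factor to A4 → a A4 A4' with A4' → ε | A4 b.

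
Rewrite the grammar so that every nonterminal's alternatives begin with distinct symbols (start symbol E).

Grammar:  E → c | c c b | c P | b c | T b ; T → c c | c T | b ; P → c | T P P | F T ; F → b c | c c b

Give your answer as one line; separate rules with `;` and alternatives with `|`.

E → b c | T b | c E'; T → b | c T'; P → c | T P P | F T; F → b c | c c b; E' → ε | c b | P; T' → c | T

E has alternatives sharing prefix 'c': factor to E → c E' with E' → ε | c b | P.
T has alternatives sharing prefix 'c': factor to T → c T' with T' → c | T.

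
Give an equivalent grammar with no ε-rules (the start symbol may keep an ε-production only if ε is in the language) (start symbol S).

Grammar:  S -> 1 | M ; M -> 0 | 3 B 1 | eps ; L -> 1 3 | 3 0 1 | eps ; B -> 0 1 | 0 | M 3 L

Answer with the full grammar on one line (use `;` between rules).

S -> 1 | M | eps; M -> 0 | 3 B 1; L -> 1 3 | 3 0 1; B -> 0 1 | 0 | M 3 L | M 3 | 3 L | 3

Nullable set = {L, M, S}.
ε ∈ L(G) since S is nullable, so keep S → ε.
Add the nullable-subset variants: B → M 3 L gives M 3 L | M 3 | 3 L | 3.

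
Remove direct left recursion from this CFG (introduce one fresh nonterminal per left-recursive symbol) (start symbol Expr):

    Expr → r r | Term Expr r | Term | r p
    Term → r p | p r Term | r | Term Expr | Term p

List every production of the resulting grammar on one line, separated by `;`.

Expr → r r | Term Expr r | Term | r p; Term → r p Term1 | p r Term Term1 | r Term1; Term1 → Expr Term1 | p Term1 | eps

Term is directly left-recursive.
For Term: α = {Expr, p}, β = {r p, p r Term, r}. Rewrite as Term → β Term1 and Term1 → α Term1 | ε.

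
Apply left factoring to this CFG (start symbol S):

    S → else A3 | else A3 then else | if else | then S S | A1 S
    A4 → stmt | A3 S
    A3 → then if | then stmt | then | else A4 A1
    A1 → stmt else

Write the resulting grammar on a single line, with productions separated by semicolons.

S has alternatives sharing prefix 'else A3': factor to S → else A3 S' with S' → ε | then else.
A3 has alternatives sharing prefix 'then': factor to A3 → then A3' with A3' → if | stmt | ε.

S → if else | then S S | A1 S | else A3 S'; A4 → stmt | A3 S; A3 → else A4 A1 | then A3'; A1 → stmt else; S' → ε | then else; A3' → if | stmt | ε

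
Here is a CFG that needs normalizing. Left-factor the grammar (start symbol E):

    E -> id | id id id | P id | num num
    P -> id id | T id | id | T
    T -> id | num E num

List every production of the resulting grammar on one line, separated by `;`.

E -> P id | num num | id E'; P -> id P' | T P''; T -> id | num E num; E' -> epsilon | id id; P' -> id | epsilon; P'' -> id | epsilon

E has alternatives sharing prefix 'id': factor to E → id E' with E' → ε | id id.
P has alternatives sharing prefix 'id': factor to P → id P' with P' → id | ε.
P has alternatives sharing prefix 'T': factor to P → T P'' with P'' → id | ε.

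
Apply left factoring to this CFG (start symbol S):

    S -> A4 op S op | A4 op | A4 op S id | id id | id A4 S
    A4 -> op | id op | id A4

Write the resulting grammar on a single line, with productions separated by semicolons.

S -> A4 op S' | id S''; A4 -> op | id A4'; S' -> epsilon | S S'''; S'' -> id | A4 S; A4' -> op | A4; S''' -> op | id

S has alternatives sharing prefix 'A4 op': factor to S → A4 op S' with S' → S op | ε | S id.
S has alternatives sharing prefix 'id': factor to S → id S'' with S'' → id | A4 S.
A4 has alternatives sharing prefix 'id': factor to A4 → id A4' with A4' → op | A4.
S' has alternatives sharing prefix 'S': factor to S' → S S''' with S''' → op | id.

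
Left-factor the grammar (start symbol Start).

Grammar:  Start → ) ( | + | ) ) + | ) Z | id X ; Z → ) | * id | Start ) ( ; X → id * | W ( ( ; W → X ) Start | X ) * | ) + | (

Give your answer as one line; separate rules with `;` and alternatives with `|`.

Start has alternatives sharing prefix ')': factor to Start → ) Start1 with Start1 → ( | ) + | Z.
W has alternatives sharing prefix 'X )': factor to W → X ) W1 with W1 → Start | *.

Start → + | id X | ) Start1; Z → ) | * id | Start ) (; X → id * | W ( (; W → ) + | ( | X ) W1; Start1 → ( | ) + | Z; W1 → Start | *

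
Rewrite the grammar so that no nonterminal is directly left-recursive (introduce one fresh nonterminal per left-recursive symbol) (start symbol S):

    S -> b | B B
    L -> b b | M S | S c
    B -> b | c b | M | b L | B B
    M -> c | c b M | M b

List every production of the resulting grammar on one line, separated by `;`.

S -> b | B B; L -> b b | M S | S c; B -> b B' | c b B' | M B' | b L B'; M -> c M' | c b M M'; B' -> B B' | ε; M' -> b M' | ε

Left recursion appears on B, M.
For B: α = {B}, β = {b, c b, M, b L}. Rewrite as B → β B' and B' → α B' | ε.
For M: α = {b}, β = {c, c b M}. Rewrite as M → β M' and M' → α M' | ε.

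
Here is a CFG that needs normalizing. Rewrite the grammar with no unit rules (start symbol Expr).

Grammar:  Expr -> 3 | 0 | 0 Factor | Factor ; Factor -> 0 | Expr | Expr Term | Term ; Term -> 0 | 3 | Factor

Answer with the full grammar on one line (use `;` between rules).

Expr -> 0 | 3 | Expr Term | 0 Factor; Factor -> 0 | 3 | Expr Term | 0 Factor; Term -> 0 | 3 | Expr Term | 0 Factor

Unit pairs: Expr ⇒* {Factor, Term}; Factor ⇒* {Expr, Term}; Term ⇒* {Expr, Factor}.
Replace each nonterminal's rules with the union of the non-unit rules of every nonterminal it unit-derives.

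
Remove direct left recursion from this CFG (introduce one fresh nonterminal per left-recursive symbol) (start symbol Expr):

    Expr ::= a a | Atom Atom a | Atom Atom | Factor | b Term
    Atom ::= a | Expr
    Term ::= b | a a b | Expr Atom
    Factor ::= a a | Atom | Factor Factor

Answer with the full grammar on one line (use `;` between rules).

Expr ::= a a | Atom Atom a | Atom Atom | Factor | b Term; Atom ::= a | Expr; Term ::= b | a a b | Expr Atom; Factor ::= a a Factor1 | Atom Factor1; Factor1 ::= Factor Factor1 | ε

Left recursion appears on Factor.
For Factor: α = {Factor}, β = {a a, Atom}. Rewrite as Factor → β Factor1 and Factor1 → α Factor1 | ε.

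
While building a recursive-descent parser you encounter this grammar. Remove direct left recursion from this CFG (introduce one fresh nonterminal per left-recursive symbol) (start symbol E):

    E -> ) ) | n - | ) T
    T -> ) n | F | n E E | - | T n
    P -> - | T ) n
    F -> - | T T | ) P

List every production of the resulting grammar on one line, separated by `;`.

Left recursion appears on T.
For T: α = {n}, β = {) n, F, n E E, -}. Rewrite as T → β T' and T' → α T' | ε.

E -> ) ) | n - | ) T; T -> ) n T' | F T' | n E E T' | - T'; P -> - | T ) n; F -> - | T T | ) P; T' -> n T' | ε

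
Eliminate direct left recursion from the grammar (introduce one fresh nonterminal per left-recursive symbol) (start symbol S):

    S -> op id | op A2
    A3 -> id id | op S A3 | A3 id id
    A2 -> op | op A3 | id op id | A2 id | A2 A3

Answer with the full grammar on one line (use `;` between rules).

S -> op id | op A2; A3 -> id id A3' | op S A3 A3'; A2 -> op A2' | op A3 A2' | id op id A2'; A3' -> id id A3' | ε; A2' -> id A2' | A3 A2' | ε

Directly left-recursive nonterminals: A3, A2.
For A3: α = {id id}, β = {id id, op S A3}. Rewrite as A3 → β A3' and A3' → α A3' | ε.
For A2: α = {id, A3}, β = {op, op A3, id op id}. Rewrite as A2 → β A2' and A2' → α A2' | ε.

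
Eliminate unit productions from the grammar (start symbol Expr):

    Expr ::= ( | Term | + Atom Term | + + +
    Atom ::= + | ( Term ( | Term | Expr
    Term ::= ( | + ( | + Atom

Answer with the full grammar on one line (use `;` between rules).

Unit pairs: Atom ⇒* {Expr, Term}; Expr ⇒* {Term}.
Replace each nonterminal's rules with the union of the non-unit rules of every nonterminal it unit-derives.

Expr ::= ( | + ( | + Atom | + Atom Term | + + +; Atom ::= ( | + ( | + Atom | + | ( Term ( | + Atom Term | + + +; Term ::= ( | + ( | + Atom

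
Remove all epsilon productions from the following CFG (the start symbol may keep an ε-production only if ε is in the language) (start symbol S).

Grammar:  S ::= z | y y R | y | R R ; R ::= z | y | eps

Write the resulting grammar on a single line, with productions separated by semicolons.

Nullable set = {R, S}.
ε ∈ L(G) since S is nullable, so keep S → ε.
Expand every rule over subsets of its nullable positions: S → y y R gives y y R | y y. S → R R gives R R | R.

S ::= z | y y R | y y | y | R R | R | eps; R ::= z | y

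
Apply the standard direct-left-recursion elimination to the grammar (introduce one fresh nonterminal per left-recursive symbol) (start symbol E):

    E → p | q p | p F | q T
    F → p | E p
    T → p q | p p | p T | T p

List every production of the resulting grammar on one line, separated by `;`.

Left recursion appears on T.
For T: α = {p}, β = {p q, p p, p T}. Rewrite as T → β T' and T' → α T' | ε.

E → p | q p | p F | q T; F → p | E p; T → p q T' | p p T' | p T T'; T' → p T' | ε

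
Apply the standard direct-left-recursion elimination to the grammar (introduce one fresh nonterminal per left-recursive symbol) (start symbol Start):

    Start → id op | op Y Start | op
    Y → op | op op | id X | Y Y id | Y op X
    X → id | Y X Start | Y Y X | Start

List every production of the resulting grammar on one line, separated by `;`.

Start → id op | op Y Start | op; Y → op Y1 | op op Y1 | id X Y1; X → id | Y X Start | Y Y X | Start; Y1 → Y id Y1 | op X Y1 | ε

Directly left-recursive nonterminal: Y.
For Y: α = {Y id, op X}, β = {op, op op, id X}. Rewrite as Y → β Y1 and Y1 → α Y1 | ε.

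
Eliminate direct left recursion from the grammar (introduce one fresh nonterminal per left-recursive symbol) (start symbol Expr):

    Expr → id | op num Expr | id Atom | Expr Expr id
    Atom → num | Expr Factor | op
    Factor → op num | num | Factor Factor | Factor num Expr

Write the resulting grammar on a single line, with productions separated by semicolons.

Expr → id Expr1 | op num Expr Expr1 | id Atom Expr1; Atom → num | Expr Factor | op; Factor → op num Factor1 | num Factor1; Expr1 → Expr id Expr1 | ε; Factor1 → Factor Factor1 | num Expr Factor1 | ε

Directly left-recursive nonterminals: Expr, Factor.
For Expr: α = {Expr id}, β = {id, op num Expr, id Atom}. Rewrite as Expr → β Expr1 and Expr1 → α Expr1 | ε.
For Factor: α = {Factor, num Expr}, β = {op num, num}. Rewrite as Factor → β Factor1 and Factor1 → α Factor1 | ε.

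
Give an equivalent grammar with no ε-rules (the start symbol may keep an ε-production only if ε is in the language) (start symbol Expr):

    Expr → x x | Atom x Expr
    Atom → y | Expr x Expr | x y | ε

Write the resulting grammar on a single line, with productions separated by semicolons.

Expr → x x | Atom x Expr | x Expr; Atom → y | Expr x Expr | x y

Nullable nonterminals: {Atom}.
ε ∉ L(G), so no ε-production is kept.
Add the nullable-subset variants: Expr → Atom x Expr gives Atom x Expr | x Expr.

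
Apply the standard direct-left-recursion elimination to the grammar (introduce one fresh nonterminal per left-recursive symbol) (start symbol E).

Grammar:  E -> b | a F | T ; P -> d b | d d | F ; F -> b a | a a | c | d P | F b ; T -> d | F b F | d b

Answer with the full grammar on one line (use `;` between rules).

E -> b | a F | T; P -> d b | d d | F; F -> b a F' | a a F' | c F' | d P F'; T -> d | F b F | d b; F' -> b F' | ε

Directly left-recursive nonterminal: F.
For F: α = {b}, β = {b a, a a, c, d P}. Rewrite as F → β F' and F' → α F' | ε.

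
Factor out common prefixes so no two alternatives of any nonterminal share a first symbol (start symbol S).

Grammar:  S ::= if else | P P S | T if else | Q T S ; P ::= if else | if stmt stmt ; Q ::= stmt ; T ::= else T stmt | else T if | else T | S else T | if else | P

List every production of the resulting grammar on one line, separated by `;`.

P has alternatives sharing prefix 'if': factor to P → if P' with P' → else | stmt stmt.
T has alternatives sharing prefix 'else T': factor to T → else T T' with T' → stmt | if | ε.

S ::= if else | P P S | T if else | Q T S; P ::= if P'; Q ::= stmt; T ::= S else T | if else | P | else T T'; P' ::= else | stmt stmt; T' ::= stmt | if | ε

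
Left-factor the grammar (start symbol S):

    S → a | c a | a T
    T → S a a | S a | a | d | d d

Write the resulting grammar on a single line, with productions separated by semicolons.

S has alternatives sharing prefix 'a': factor to S → a S' with S' → ε | T.
T has alternatives sharing prefix 'S a': factor to T → S a T' with T' → a | ε.
T has alternatives sharing prefix 'd': factor to T → d T'' with T'' → ε | d.

S → c a | a S'; T → a | S a T' | d T''; S' → ε | T; T' → a | ε; T'' → ε | d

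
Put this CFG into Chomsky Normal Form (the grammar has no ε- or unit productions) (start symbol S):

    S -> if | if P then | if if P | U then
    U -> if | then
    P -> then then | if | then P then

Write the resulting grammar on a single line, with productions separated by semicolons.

Introduce a nonterminal for each terminal appearing in a rule of length ≥ 2: X1 → if, X2 → then.
Binarize each right-hand side of length ≥ 3 by chaining fresh nonterminals (Y1, Y2, …): affected rules were S → X1 P X2; S → X1 X1 P; P → X2 P X2.

S -> if | X1 Y1 | X1 Y2 | U X2; U -> if | then; P -> X2 X2 | if | X2 Y3; X1 -> if; X2 -> then; Y1 -> P X2; Y2 -> X1 P; Y3 -> P X2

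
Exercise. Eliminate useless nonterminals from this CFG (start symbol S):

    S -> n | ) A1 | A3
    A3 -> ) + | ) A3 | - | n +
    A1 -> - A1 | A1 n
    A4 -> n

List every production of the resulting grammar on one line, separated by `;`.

Generating nonterminals: {A3, A4, S}.
Reachable from S after that: {A3, S}.
Removed useless symbols: {A1, A4} and every production mentioning them.

S -> n | A3; A3 -> ) + | ) A3 | - | n +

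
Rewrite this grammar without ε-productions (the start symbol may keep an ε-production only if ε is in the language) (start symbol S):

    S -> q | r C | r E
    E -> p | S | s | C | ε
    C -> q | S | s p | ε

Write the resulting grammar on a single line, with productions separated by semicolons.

S -> q | r C | r | r E; E -> p | S | s | C; C -> q | S | s p

Nullable nonterminals: {C, E}.
ε ∉ L(G), so no ε-production is kept.
Add the nullable-subset variants: S → r C gives r C | r.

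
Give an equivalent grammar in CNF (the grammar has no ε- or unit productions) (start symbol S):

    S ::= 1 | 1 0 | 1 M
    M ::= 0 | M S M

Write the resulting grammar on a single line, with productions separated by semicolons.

S ::= 1 | X1 X2 | X1 M; M ::= 0 | M Y1; X1 ::= 1; X2 ::= 0; Y1 ::= S M

Introduce a nonterminal for each terminal appearing in a rule of length ≥ 2: X1 → 1, X2 → 0.
Binarize each right-hand side of length ≥ 3 by chaining fresh nonterminals (Y1, Y2, …): affected rules were M → M S M.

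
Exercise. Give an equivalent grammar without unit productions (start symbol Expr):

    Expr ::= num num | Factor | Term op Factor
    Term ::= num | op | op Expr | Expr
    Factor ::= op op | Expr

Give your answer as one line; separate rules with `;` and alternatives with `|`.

Expr ::= op op | num num | Term op Factor; Term ::= num | op | op Expr | op op | num num | Term op Factor; Factor ::= op op | num num | Term op Factor

Unit pairs: Expr ⇒* {Factor}; Factor ⇒* {Expr}; Term ⇒* {Expr, Factor}.
For every A with A ⇒* B via unit rules, add B's non-unit alternatives to A; then delete every rule of the form X → Y.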